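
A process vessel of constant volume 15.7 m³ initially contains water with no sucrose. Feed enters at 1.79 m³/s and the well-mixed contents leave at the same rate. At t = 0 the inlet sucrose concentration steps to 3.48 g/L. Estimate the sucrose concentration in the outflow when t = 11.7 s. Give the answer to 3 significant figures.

Transient balance on the dissolved component: V dC/dt = Q(C_in − C).
Rewrite as dC/dt + C/τ = C_in/τ, τ = V/Q = 8.7709 s.
Integrating: C(t) = C_in + (C₀ − C_in) e^(−t/τ).
C(11.7) = 3.48 + (0 − 3.48)·e^(−11.7/8.7709) = 3.48 + (-3.4800)·0.26343 = 2.5632 g/L.

2.56 g/L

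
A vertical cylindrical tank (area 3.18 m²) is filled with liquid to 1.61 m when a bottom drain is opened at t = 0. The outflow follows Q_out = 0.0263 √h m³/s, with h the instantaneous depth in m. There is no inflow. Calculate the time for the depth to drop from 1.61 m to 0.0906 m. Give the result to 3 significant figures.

With no inflow, A dh/dt = −0.0263 √h.
Separate and integrate: 2(√h − √h₀) = −(0.0263/A) t.
t = 2A(√h₀ − √h)/0.0263 = 2·3.18·(√1.61 − √0.0906)/0.0263
  = 6.3600 × (1.2689 − 0.30100) / 0.0263 = 234.05 s.

234 s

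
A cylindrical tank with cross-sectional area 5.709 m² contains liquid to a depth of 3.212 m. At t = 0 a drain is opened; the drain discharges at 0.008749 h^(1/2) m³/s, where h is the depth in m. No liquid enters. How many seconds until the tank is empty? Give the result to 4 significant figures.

A dh/dt = −Q_out = −0.008749 √h.
This is separable: 2 d(√h)/dt = −0.008749/A, so √h = √h₀ − (0.008749/(2A)) t.
Tank is empty when √h = 0: t_empty = 2A√h₀/0.008749.
t_empty = 2·5.709·√3.212/0.008749 = 11.4180·1.79221/0.008749 = 2338.94 s.

2339 s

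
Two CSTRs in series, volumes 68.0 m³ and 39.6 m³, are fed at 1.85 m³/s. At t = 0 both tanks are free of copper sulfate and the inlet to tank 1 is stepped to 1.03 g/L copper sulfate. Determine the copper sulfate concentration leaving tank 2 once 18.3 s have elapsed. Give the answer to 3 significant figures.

Species balance on tank i: dCᵢ/dt = (Cᵢ₋₁ − Cᵢ)/τᵢ with τᵢ = Vᵢ/Q.
τ₁ = 68.0/1.85 = 36.757 s; τ₂ = 39.6/1.85 = 21.405 s.
Solving the cascade with C₁(0)=C₂(0)=0 gives C₂(t) = C_in[1 − (τ₁ e^(−t/τ₁) − τ₂ e^(−t/τ₂))/(τ₁ − τ₂)].
At t = 18.3: e^(−t/τ₁) = 0.60783, e^(−t/τ₂) = 0.42532.
C₂ = 1.03·[1 − (36.757·0.60783 − 21.405·0.42532)/(15.351)] = 1.03·0.13769 = 0.14182 g/L.

0.142 g/L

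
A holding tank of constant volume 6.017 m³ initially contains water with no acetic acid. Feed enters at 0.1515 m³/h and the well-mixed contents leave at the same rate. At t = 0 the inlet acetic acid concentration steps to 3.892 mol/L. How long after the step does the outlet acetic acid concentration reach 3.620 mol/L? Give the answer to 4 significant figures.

Species balance: V dC/dt = Q(C_in − C) ⇒ τ = V/Q = 39.7162 h.
C(t) = C_in + (C₀ − C_in) e^(−t/τ). Set C = 3.620 and solve for t:
e^(−t/τ) = (C − C_in)/(C₀ − C_in) = (3.620 − 3.892)/(0 − 3.892) = 0.0698869
t = −τ ln(…) = 39.7162 × 2.66088 = 105.680 h.

105.7 h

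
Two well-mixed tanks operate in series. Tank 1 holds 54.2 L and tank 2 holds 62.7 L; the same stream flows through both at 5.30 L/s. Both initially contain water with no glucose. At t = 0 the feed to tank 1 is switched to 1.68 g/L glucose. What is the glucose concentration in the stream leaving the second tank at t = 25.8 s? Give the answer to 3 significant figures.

Each tank obeys Vᵢ dCᵢ/dt = Q(Cᵢ₋₁ − Cᵢ), so τᵢ = Vᵢ/Q.
τ₁ = 54.2/5.30 = 10.226 s; τ₂ = 62.7/5.30 = 11.830 s.
Tank 1: C₁ = C_in(1 − e^(−t/τ₁)). Tank 2 (τ₁ ≠ τ₂): C₂ = C_in[1 − (τ₁ e^(−t/τ₁) − τ₂ e^(−t/τ₂))/(τ₁ − τ₂)].
At t = 25.8: e^(−t/τ₁) = 0.080228, e^(−t/τ₂) = 0.11294.
C₂ = 1.68·[1 − (10.226·0.080228 − 11.830·0.11294)/(-1.6038)] = 1.68·0.67844 = 1.1398 g/L.

1.14 g/L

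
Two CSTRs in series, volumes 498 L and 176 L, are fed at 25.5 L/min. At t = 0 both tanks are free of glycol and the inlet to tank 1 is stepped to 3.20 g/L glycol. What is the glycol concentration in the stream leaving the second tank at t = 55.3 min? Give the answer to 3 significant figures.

2.91 g/L

Each tank obeys Vᵢ dCᵢ/dt = Q(Cᵢ₋₁ − Cᵢ), so τᵢ = Vᵢ/Q.
τ₁ = 498/25.5 = 19.529 min; τ₂ = 176/25.5 = 6.9020 min.
Tank 1: C₁ = C_in(1 − e^(−t/τ₁)). Tank 2 (τ₁ ≠ τ₂): C₂ = C_in[1 − (τ₁ e^(−t/τ₁) − τ₂ e^(−t/τ₂))/(τ₁ − τ₂)].
At t = 55.3: e^(−t/τ₁) = 0.058917, e^(−t/τ₂) = 0.00033139.
C₂ = 3.20·[1 − (19.529·0.058917 − 6.9020·0.00033139)/(12.627)] = 3.20·0.90906 = 2.9090 g/L.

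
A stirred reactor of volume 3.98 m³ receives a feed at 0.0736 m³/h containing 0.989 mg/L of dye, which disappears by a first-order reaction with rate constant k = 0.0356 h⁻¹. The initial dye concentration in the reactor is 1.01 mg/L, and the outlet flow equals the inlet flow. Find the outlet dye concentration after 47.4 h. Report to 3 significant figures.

0.390 mg/L

V dC/dt = Q(C_in − C) − k V C.
dC/dt = (Q/V) C_in − (Q/V + k) C; effective rate a = Q/V + k = 0.018492 + 0.0356 = 0.054092 h⁻¹.
C_ss = Q C_in/(Q + kV) = 0.33811 mg/L; C(t) = C_ss + (C₀ − C_ss) e^(−a t).
C(47.4) = 0.33811 + (0.67189)·e^(−0.054092·47.4) = 0.33811 + (0.67189)·0.076997 = 0.38984 mg/L.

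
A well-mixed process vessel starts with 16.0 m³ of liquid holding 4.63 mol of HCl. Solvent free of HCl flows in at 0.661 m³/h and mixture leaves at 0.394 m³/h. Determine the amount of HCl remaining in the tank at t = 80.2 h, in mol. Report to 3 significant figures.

1.32 mol

Total volume: dV/dt = Q_in − Q_out = 0.26700 m³/h, so V(t) = 16.0 + 0.26700 t and V(80.2) = 37.413 m³.
Species balance (pure solvent in): dm/dt = −Q_out · m/V(t).
Separate: dm/m = −Q_out dt/V(t) ⇒ ln(m/m₀) = −(Q_out/(Q_in−Q_out)) ln(V/V₀).
m = m₀ (V₀/V)^(Q_out/(Q_in−Q_out)) = 4.63 × (16.0/37.413)^(1.4757) = 1.3219 mol.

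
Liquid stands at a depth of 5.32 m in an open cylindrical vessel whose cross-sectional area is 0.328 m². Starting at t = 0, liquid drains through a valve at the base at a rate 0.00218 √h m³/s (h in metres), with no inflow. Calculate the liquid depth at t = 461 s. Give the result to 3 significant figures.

0.600 m

A dh/dt = −Q_out = −0.00218 √h.
∫ h^(−1/2) dh = −(0.00218/A) ∫ dt, giving 2√h = 2√h₀ − (0.00218/A) t.
√h = √5.32 − 0.00218·461/(2·0.328) = 2.3065 − 1.5320 = 0.77453.
h = 0.77453² = 0.59990 m.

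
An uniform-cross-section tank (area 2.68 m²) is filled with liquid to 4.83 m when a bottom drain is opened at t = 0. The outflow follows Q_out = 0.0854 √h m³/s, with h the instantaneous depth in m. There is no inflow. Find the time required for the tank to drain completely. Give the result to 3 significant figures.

Mass balance (ρ constant): A dh/dt = −0.0854 √h.
∫ h^(−1/2) dh = −(0.0854/A) ∫ dt, giving 2√h = 2√h₀ − (0.0854/A) t.
Tank is empty when √h = 0: t_empty = 2A√h₀/0.0854.
t_empty = 2·2.68·√4.83/0.0854 = 5.3600·2.1977/0.0854 = 137.94 s.

138 s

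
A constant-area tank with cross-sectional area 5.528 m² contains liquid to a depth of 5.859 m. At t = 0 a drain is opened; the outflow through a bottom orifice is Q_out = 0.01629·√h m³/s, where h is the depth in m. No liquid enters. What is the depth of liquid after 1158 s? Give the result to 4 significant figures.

A dh/dt = −Q_out = −0.01629 √h.
∫ h^(−1/2) dh = −(0.01629/A) ∫ dt, giving 2√h = 2√h₀ − (0.01629/A) t.
√h = √5.859 − 0.01629·1158/(2·5.528) = 2.42054 − 1.70621 = 0.714331.
h = 0.714331² = 0.510268 m.

0.5103 m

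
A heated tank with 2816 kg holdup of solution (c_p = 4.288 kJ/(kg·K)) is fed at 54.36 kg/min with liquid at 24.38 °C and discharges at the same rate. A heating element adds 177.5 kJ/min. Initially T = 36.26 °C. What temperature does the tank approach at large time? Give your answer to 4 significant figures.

M c_p dT/dt = ṁ c_p (T_in − T) + Q̇.
At steady state dT/dt = 0 ⇒ T_ss = T_in + Q̇/(ṁ c_p) = 24.38 + 177.5/(54.36·4.288) = 25.1415 °C.

25.14 °C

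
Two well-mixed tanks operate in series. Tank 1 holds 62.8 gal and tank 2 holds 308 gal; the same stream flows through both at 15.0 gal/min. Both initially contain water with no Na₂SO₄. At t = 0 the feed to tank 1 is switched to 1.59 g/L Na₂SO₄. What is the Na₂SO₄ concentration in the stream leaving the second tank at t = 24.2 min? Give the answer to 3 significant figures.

0.977 g/L

Species balance on tank i: dCᵢ/dt = (Cᵢ₋₁ − Cᵢ)/τᵢ with τᵢ = Vᵢ/Q.
τ₁ = 62.8/15.0 = 4.1867 min; τ₂ = 308/15.0 = 20.533 min.
Solving the cascade with C₁(0)=C₂(0)=0 gives C₂(t) = C_in[1 − (τ₁ e^(−t/τ₁) − τ₂ e^(−t/τ₂))/(τ₁ − τ₂)].
At t = 24.2: e^(−t/τ₁) = 0.0030879, e^(−t/τ₂) = 0.30772.
C₂ = 1.59·[1 − (4.1867·0.0030879 − 20.533·0.30772)/(-16.347)] = 1.59·0.61426 = 0.97667 g/L.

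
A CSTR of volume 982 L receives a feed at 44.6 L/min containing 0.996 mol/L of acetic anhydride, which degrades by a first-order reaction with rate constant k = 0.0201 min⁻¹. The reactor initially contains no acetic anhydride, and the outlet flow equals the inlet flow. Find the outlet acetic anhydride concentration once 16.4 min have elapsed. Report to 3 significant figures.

0.455 mol/L

Accumulation = in − out − consumed: V dC/dt = Q C_in − Q C − k V C.
This is linear with rate a = Q/V + k = 0.065518 min⁻¹.
C_ss = Q C_in/(Q + kV) = 0.69044 mol/L; C(t) = C_ss + (C₀ − C_ss) e^(−a t).
C(16.4) = 0.69044 + (-0.69044)·e^(−0.065518·16.4) = 0.69044 + (-0.69044)·0.34147 = 0.45467 mol/L.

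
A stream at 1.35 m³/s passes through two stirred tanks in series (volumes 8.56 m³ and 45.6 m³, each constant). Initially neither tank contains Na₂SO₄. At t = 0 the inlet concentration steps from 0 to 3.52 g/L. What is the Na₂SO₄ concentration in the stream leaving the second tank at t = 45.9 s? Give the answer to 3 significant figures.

Time constants: τᵢ = Vᵢ/Q for each well-mixed tank.
τ₁ = 8.56/1.35 = 6.3407 s; τ₂ = 45.6/1.35 = 33.778 s.
Solving the cascade with C₁(0)=C₂(0)=0 gives C₂(t) = C_in[1 − (τ₁ e^(−t/τ₁) − τ₂ e^(−t/τ₂))/(τ₁ − τ₂)].
At t = 45.9: e^(−t/τ₁) = 0.00071810, e^(−t/τ₂) = 0.25695.
C₂ = 3.52·[1 − (6.3407·0.00071810 − 33.778·0.25695)/(-27.437)] = 3.52·0.68384 = 2.4071 g/L.

2.41 g/L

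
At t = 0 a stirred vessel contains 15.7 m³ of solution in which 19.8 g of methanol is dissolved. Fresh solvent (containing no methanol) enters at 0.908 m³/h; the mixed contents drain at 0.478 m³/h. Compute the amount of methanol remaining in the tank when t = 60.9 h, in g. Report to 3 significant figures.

6.65 g

Let m(t) be the amount of methanol. Volume: V(t) = V₀ + (Q_in − Q_out) t = 15.7 + 0.43000 t; V(60.9) = 41.887 m³.
Species balance (pure solvent in): dm/dt = −Q_out · m/V(t).
Separate: dm/m = −Q_out dt/V(t) ⇒ ln(m/m₀) = −(Q_out/(Q_in−Q_out)) ln(V/V₀).
m = m₀ (V₀/V)^(Q_out/(Q_in−Q_out)) = 19.8 × (15.7/41.887)^(1.1116) = 6.6514 g.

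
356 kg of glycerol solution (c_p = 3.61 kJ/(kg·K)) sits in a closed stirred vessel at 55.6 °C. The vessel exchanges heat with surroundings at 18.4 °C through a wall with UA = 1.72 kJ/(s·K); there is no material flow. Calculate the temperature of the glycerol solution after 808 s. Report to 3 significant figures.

31.0 °C

M c_p dT/dt = −UA(T − T_amb).
dT/dt = (T_ss − T)/τ with T_ss = T_amb = 18.400 °C, τ = M c_p/UA = 356·3.61/1.72 = 747.19 s.
Solution: T(t) = T_ss + (T₀ − T_ss) e^(−t/τ).
T(808) = 18.400 + (37.200)·0.33912 = 31.015 °C.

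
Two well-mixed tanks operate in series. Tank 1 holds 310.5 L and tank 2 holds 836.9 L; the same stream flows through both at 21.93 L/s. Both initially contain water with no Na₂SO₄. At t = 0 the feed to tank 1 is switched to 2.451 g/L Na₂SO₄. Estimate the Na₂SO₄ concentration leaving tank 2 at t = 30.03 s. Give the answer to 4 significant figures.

Time constants: τᵢ = Vᵢ/Q for each well-mixed tank.
τ₁ = 310.5/21.93 = 14.1587 s; τ₂ = 836.9/21.93 = 38.1623 s.
Solving the cascade with C₁(0)=C₂(0)=0 gives C₂(t) = C_in[1 − (τ₁ e^(−t/τ₁) − τ₂ e^(−t/τ₂))/(τ₁ − τ₂)].
At t = 30.03: e^(−t/τ₁) = 0.119917, e^(−t/τ₂) = 0.455253.
C₂ = 2.451·[1 − (14.1587·0.119917 − 38.1623·0.455253)/(-24.0036)] = 2.451·0.346947 = 0.850366 g/L.

0.8504 g/L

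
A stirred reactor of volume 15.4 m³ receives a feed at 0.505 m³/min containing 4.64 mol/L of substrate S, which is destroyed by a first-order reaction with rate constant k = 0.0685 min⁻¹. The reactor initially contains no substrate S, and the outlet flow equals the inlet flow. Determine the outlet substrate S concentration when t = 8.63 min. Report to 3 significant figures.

0.875 mol/L

V dC/dt = Q(C_in − C) − k V C.
dC/dt = (Q/V) C_in − (Q/V + k) C; effective rate a = Q/V + k = 0.032792 + 0.0685 = 0.10129 min⁻¹.
C_ss = Q C_in/(Q + kV) = 1.5021 mol/L; C(t) = C_ss + (C₀ − C_ss) e^(−a t).
C(8.63) = 1.5021 + (-1.5021)·e^(−0.10129·8.63) = 1.5021 + (-1.5021)·0.41722 = 0.87543 mol/L.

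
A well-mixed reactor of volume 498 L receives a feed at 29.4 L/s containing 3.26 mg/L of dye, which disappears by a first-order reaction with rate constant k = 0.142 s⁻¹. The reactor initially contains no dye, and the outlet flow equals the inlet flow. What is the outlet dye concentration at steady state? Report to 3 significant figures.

Species balance: V dC/dt = Q C_in − Q C − k V C.
Steady state (dC/dt = 0): C_ss = Q C_in/(Q + kV) = C_in/(1 + kV/Q).
C_ss = 29.4·3.26/(29.4 + 0.142·498) = 95.844/100.12 = 0.95733 mg/L.

0.957 mg/L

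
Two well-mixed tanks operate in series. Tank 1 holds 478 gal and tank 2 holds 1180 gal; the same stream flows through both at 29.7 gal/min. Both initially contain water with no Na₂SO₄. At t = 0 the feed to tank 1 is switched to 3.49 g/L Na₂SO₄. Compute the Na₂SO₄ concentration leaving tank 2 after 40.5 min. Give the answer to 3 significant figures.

Each tank obeys Vᵢ dCᵢ/dt = Q(Cᵢ₋₁ − Cᵢ), so τᵢ = Vᵢ/Q.
τ₁ = 478/29.7 = 16.094 min; τ₂ = 1180/29.7 = 39.731 min.
Solving the cascade with C₁(0)=C₂(0)=0 gives C₂(t) = C_in[1 − (τ₁ e^(−t/τ₁) − τ₂ e^(−t/τ₂))/(τ₁ − τ₂)].
At t = 40.5: e^(−t/τ₁) = 0.080748, e^(−t/τ₂) = 0.36082.
C₂ = 3.49·[1 − (16.094·0.080748 − 39.731·0.36082)/(-23.636)] = 3.49·0.44847 = 1.5652 g/L.

1.57 g/L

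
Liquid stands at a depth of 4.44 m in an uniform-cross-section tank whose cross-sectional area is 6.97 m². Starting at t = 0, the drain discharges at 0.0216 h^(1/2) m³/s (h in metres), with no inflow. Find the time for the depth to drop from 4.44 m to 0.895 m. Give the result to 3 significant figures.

With no inflow, A dh/dt = −0.0216 √h.
This is separable: 2 d(√h)/dt = −0.0216/A, so √h = √h₀ − (0.0216/(2A)) t.
t = 2A(√h₀ − √h)/0.0216 = 2·6.97·(√4.44 − √0.895)/0.0216
  = 13.940 × (2.1071 − 0.94604) / 0.0216 = 749.33 s.

749 s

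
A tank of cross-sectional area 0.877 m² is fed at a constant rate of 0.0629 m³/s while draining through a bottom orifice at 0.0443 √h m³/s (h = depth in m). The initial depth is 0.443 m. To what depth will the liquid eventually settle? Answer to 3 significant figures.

2.02 m

Level balance: A dh/dt = 0.0629 − 0.0443 √h. Setting dh/dt = 0:
Q_in = 0.0443 √h_ss ⇒ √h_ss = 0.0629/0.0443 = 1.4199.
h_ss = 1.4199² = 2.0160 m. (Since h₀ = 0.443 m < h_ss, the level will rise toward this value.)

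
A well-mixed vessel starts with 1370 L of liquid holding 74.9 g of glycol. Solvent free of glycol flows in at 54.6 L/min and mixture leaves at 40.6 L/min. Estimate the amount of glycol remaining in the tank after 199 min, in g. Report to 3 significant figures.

Let m(t) be the amount of glycol. Volume: V(t) = V₀ + (Q_in − Q_out) t = 1370 + 14.000 t; V(199) = 4156.0 L.
No glycol enters, so dm/dt = −Q_out · (m/V).
Separate: dm/m = −Q_out dt/V(t) ⇒ ln(m/m₀) = −(Q_out/(Q_in−Q_out)) ln(V/V₀).
m = m₀ (V₀/V)^(Q_out/(Q_in−Q_out)) = 74.9 × (1370/4156.0)^(2.9000) = 2.9979 g.

3.00 g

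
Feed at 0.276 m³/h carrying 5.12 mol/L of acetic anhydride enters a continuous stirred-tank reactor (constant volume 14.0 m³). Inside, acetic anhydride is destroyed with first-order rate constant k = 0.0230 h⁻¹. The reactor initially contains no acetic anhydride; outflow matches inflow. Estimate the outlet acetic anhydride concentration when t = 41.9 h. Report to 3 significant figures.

Species balance: V dC/dt = Q C_in − Q C − k V C.
This is linear with rate a = Q/V + k = 0.042714 h⁻¹.
C_ss = Q C_in/(Q + kV) = 2.3631 mol/L; C(t) = C_ss + (C₀ − C_ss) e^(−a t).
C(41.9) = 2.3631 + (-2.3631)·e^(−0.042714·41.9) = 2.3631 + (-2.3631)·0.16701 = 1.9684 mol/L.

1.97 mol/L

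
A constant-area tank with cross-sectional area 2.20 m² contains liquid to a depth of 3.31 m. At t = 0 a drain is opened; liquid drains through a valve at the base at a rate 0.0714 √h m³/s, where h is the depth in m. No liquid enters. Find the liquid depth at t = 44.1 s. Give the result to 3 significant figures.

1.22 m

Accumulation of liquid (constant cross-section A): A dh/dt = −0.0714 √h.
∫ h^(−1/2) dh = −(0.0714/A) ∫ dt, giving 2√h = 2√h₀ − (0.0714/A) t.
√h = √3.31 − 0.0714·44.1/(2·2.20) = 1.8193 − 0.71562 = 1.1037.
h = 1.1037² = 1.2182 m.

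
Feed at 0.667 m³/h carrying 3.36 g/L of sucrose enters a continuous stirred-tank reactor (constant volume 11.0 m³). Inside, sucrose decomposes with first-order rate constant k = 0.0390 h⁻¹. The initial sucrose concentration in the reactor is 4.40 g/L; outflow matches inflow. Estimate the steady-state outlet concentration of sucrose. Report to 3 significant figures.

Accumulation = in − out − consumed: V dC/dt = Q C_in − Q C − k V C.
Steady state (dC/dt = 0): C_ss = Q C_in/(Q + kV) = C_in/(1 + kV/Q).
C_ss = 0.667·3.36/(0.667 + 0.0390·11.0) = 2.2411/1.0960 = 2.0448 g/L.

2.04 g/L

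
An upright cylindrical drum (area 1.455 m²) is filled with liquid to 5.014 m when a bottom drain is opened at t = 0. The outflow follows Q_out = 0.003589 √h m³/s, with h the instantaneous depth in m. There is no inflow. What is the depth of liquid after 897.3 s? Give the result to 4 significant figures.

Accumulation of liquid (constant cross-section A): A dh/dt = −0.003589 √h.
∫ h^(−1/2) dh = −(0.003589/A) ∫ dt, giving 2√h = 2√h₀ − (0.003589/A) t.
√h = √5.014 − 0.003589·897.3/(2·1.455) = 2.23920 − 1.10667 = 1.13253.
h = 1.13253² = 1.28262 m.

1.283 m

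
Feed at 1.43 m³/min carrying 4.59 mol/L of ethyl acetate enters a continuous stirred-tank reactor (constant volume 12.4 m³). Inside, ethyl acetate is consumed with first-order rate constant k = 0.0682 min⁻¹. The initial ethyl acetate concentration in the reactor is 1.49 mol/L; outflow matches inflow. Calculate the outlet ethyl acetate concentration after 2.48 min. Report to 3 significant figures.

Species balance: V dC/dt = Q C_in − Q C − k V C.
dC/dt = (Q/V) C_in − (Q/V + k) C; effective rate a = Q/V + k = 0.11532 + 0.0682 = 0.18352 min⁻¹.
C_ss = Q C_in/(Q + kV) = 2.8843 mol/L; C(t) = C_ss + (C₀ − C_ss) e^(−a t).
C(2.48) = 2.8843 + (-1.3943)·e^(−0.18352·2.48) = 2.8843 + (-1.3943)·0.63436 = 1.9998 mol/L.

2.00 mol/L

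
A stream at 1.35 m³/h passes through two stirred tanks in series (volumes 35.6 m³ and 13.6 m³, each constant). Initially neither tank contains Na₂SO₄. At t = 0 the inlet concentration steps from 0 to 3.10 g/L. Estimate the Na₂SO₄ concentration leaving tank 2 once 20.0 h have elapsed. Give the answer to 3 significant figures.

Species balance on tank i: dCᵢ/dt = (Cᵢ₋₁ − Cᵢ)/τᵢ with τᵢ = Vᵢ/Q.
τ₁ = 35.6/1.35 = 26.370 h; τ₂ = 13.6/1.35 = 10.074 h.
Tank 1: C₁ = C_in(1 − e^(−t/τ₁)). Tank 2 (τ₁ ≠ τ₂): C₂ = C_in[1 − (τ₁ e^(−t/τ₁) − τ₂ e^(−t/τ₂))/(τ₁ − τ₂)].
At t = 20.0: e^(−t/τ₁) = 0.46840, e^(−t/τ₂) = 0.13734.
C₂ = 3.10·[1 − (26.370·0.46840 − 10.074·0.13734)/(16.296)] = 3.10·0.32694 = 1.0135 g/L.

1.01 g/L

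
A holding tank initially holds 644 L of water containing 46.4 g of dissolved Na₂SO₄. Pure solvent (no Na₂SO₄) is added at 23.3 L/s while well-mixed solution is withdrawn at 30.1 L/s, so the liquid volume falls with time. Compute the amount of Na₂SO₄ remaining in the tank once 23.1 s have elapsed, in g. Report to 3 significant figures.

Let m(t) be the amount of Na₂SO₄. Volume: V(t) = V₀ + (Q_in − Q_out) t = 644 − 6.8000 t; V(23.1) = 486.92 L.
No Na₂SO₄ enters, so dm/dt = −Q_out · (m/V).
dm/m = −Q_out dt/(V₀ − 6.8000 t); integrating gives ln(m/m₀) = −(Q_out/(Q_in−Q_out)) ln(V/V₀).
m = m₀ (V₀/V)^(Q_out/(Q_in−Q_out)) = 46.4 × (644/486.92)^(-4.4265) = 13.459 g.

13.5 g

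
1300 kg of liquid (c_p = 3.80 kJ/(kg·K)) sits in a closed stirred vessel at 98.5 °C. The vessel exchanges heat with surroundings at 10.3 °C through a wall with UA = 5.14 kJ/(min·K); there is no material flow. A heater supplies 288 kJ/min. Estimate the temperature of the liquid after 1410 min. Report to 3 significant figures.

Lumped-capacitance energy balance: M c_p dT/dt = UA(T_amb − T) + Q̇.
dT/dt = (T_ss − T)/τ with T_ss = T_amb + Q̇/UA = 10.3 + 288/5.14 = 66.331 °C, τ = M c_p/UA = 1300·3.80/5.14 = 961.09 min.
Integrating: T(t) = T_ss + (T₀ − T_ss) e^(−t/τ).
T(1410) = 66.331 + (32.169)·0.23060 = 73.749 °C.

73.7 °C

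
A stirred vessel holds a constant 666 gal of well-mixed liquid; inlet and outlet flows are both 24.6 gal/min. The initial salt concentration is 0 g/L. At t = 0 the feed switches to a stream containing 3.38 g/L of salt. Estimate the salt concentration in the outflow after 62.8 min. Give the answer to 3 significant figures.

Accumulation = in − out for the solute gives V dC/dt = Q(C_in − C).
Time constant τ = V/Q = 666/24.6 = 27.073 min.
C approaches C_in exponentially: C(t) = C_in + (C₀ − C_in) e^(−t/τ).
C(62.8) = 3.38 + (0 − 3.38)·e^(−62.8/27.073) = 3.38 + (-3.3800)·0.098309 = 3.0477 g/L.

3.05 g/L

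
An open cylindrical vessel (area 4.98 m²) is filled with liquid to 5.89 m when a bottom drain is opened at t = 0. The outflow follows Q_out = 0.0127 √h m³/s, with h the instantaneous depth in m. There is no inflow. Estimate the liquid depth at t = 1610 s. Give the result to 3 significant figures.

0.140 m

A dh/dt = −Q_out = −0.0127 √h.
∫ h^(−1/2) dh = −(0.0127/A) ∫ dt, giving 2√h = 2√h₀ − (0.0127/A) t.
√h = √5.89 − 0.0127·1610/(2·4.98) = 2.4269 − 2.0529 = 0.37402.
h = 0.37402² = 0.13989 m.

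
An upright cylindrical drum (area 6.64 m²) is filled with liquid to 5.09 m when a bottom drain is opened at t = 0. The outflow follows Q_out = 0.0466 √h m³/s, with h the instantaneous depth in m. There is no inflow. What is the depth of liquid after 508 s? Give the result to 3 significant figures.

0.224 m

With no inflow, A dh/dt = −0.0466 √h.
Separate and integrate: 2(√h − √h₀) = −(0.0466/A) t.
√h = √5.09 − 0.0466·508/(2·6.64) = 2.2561 − 1.7826 = 0.47351.
h = 0.47351² = 0.22421 m.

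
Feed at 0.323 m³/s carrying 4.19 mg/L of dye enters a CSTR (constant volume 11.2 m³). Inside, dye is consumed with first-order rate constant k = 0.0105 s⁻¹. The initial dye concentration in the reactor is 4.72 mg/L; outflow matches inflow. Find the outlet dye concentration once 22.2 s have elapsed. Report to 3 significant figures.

3.76 mg/L

V dC/dt = Q(C_in − C) − k V C.
dC/dt = (Q/V) C_in − (Q/V + k) C; effective rate a = Q/V + k = 0.028839 + 0.0105 = 0.039339 s⁻¹.
C_ss = Q C_in/(Q + kV) = 3.0717 mg/L; C(t) = C_ss + (C₀ − C_ss) e^(−a t).
C(22.2) = 3.0717 + (1.6483)·e^(−0.039339·22.2) = 3.0717 + (1.6483)·0.41756 = 3.7599 mg/L.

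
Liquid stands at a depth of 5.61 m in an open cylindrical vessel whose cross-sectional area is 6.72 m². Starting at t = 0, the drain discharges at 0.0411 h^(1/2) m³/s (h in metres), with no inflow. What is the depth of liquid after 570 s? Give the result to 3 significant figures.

A dh/dt = −Q_out = −0.0411 √h.
This is separable: 2 d(√h)/dt = −0.0411/A, so √h = √h₀ − (0.0411/(2A)) t.
√h = √5.61 − 0.0411·570/(2·6.72) = 2.3685 − 1.7431 = 0.62546.
h = 0.62546² = 0.39120 m.

0.391 m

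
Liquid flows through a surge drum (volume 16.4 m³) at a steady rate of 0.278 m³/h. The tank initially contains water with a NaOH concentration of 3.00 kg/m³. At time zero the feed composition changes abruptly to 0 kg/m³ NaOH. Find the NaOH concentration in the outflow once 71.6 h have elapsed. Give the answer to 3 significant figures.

0.891 kg/m³

Mass balance on the solute (V constant): V dC/dt = Q(C_in − C).
So dC/dt = (C_in − C)/τ with τ = V/Q = 16.4/0.278 = 58.993 h.
Solution: C(t) = C_in + (C₀ − C_in) e^(−t/τ).
C(71.6) = 0 + (3.00 − 0)·e^(−71.6/58.993) = 0 + (3.0000)·0.29709 = 0.89128 kg/m³.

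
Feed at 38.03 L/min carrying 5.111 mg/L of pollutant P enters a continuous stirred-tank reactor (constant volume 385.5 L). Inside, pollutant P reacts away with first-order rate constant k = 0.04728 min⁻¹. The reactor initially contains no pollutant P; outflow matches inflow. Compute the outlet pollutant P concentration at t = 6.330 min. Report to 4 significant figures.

Species balance: V dC/dt = Q C_in − Q C − k V C.
This is linear with rate a = Q/V + k = 0.145931 min⁻¹.
C_ss = Q C_in/(Q + kV) = 3.45509 mg/L; C(t) = C_ss + (C₀ − C_ss) e^(−a t).
C(6.330) = 3.45509 + (-3.45509)·e^(−0.145931·6.330) = 3.45509 + (-3.45509)·0.397030 = 2.08332 mg/L.

2.083 mg/L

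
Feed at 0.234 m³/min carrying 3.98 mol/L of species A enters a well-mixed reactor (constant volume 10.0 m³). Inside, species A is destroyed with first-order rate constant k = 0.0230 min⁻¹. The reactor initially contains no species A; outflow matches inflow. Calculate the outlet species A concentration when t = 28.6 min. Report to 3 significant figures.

V dC/dt = Q(C_in − C) − k V C.
This is linear with rate a = Q/V + k = 0.046400 min⁻¹.
C_ss = Q C_in/(Q + kV) = 2.0072 mol/L; C(t) = C_ss + (C₀ − C_ss) e^(−a t).
C(28.6) = 2.0072 + (-2.0072)·e^(−0.046400·28.6) = 2.0072 + (-2.0072)·0.26526 = 1.4747 mol/L.

1.47 mol/L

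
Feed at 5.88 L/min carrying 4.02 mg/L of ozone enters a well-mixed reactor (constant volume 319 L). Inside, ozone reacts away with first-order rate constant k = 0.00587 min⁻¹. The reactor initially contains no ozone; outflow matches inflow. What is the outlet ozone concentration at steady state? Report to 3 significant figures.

V dC/dt = Q(C_in − C) − k V C.
At steady state: 0 = Q C_in − (Q + kV) C_ss, so C_ss = Q C_in/(Q + kV).
C_ss = 5.88·4.02/(5.88 + 0.00587·319) = 23.638/7.7525 = 3.0490 mg/L.

3.05 mg/L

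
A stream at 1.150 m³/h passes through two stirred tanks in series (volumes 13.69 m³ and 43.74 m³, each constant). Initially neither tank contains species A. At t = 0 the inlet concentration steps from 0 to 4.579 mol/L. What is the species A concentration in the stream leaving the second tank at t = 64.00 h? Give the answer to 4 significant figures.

Each tank obeys Vᵢ dCᵢ/dt = Q(Cᵢ₋₁ − Cᵢ), so τᵢ = Vᵢ/Q.
τ₁ = 13.69/1.150 = 11.9043 h; τ₂ = 43.74/1.150 = 38.0348 h.
Tank 1: C₁ = C_in(1 − e^(−t/τ₁)). Tank 2 (τ₁ ≠ τ₂): C₂ = C_in[1 − (τ₁ e^(−t/τ₁) − τ₂ e^(−t/τ₂))/(τ₁ − τ₂)].
At t = 64.00: e^(−t/τ₁) = 0.00462543, e^(−t/τ₂) = 0.185877.
C₂ = 4.579·[1 − (11.9043·0.00462543 − 38.0348·0.185877)/(-26.1304)] = 4.579·0.731550 = 3.34977 mol/L.

3.350 mol/L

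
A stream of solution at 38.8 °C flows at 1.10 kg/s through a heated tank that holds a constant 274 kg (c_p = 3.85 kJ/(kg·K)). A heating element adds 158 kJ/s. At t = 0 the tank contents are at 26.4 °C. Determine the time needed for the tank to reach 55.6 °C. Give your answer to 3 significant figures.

M c_p dT/dt = ṁ c_p (T_in − T) + Q̇.
τ = M/ṁ = 249.09 s; T_ss = T_in + Q̇/(ṁ c_p) = 76.108 °C.
T(t) = T_ss + (T₀ − T_ss) e^(−t/τ). Set T = 55.6:
e^(−t/τ) = (55.6 − 76.108)/(26.4 − 76.108) = 0.41257
t = −249.09 · ln(0.41257) = 220.53 s.

221 s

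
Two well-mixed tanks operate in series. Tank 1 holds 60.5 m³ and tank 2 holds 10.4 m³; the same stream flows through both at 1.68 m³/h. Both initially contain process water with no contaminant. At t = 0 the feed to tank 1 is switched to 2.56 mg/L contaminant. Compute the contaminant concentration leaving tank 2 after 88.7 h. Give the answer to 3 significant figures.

2.30 mg/L

Each tank obeys Vᵢ dCᵢ/dt = Q(Cᵢ₋₁ − Cᵢ), so τᵢ = Vᵢ/Q.
τ₁ = 60.5/1.68 = 36.012 h; τ₂ = 10.4/1.68 = 6.1905 h.
Tank 1: C₁ = C_in(1 − e^(−t/τ₁)). Tank 2 (τ₁ ≠ τ₂): C₂ = C_in[1 − (τ₁ e^(−t/τ₁) − τ₂ e^(−t/τ₂))/(τ₁ − τ₂)].
At t = 88.7: e^(−t/τ₁) = 0.085173, e^(−t/τ₂) = 5.9873e-07.
C₂ = 2.56·[1 − (36.012·0.085173 − 6.1905·5.9873e-07)/(29.821)] = 2.56·0.89715 = 2.2967 mg/L.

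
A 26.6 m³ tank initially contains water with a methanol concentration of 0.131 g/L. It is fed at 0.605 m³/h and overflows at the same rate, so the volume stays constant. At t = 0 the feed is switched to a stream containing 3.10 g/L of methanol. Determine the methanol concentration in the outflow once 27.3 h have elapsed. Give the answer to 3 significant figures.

1.50 g/L

Species balance on the tank: V dC/dt = Q(C_in − C).
Time constant τ = V/Q = 26.6/0.605 = 43.967 h.
Integrating: C(t) = C_in + (C₀ − C_in) e^(−t/τ).
C(27.3) = 3.10 + (0.131 − 3.10)·e^(−27.3/43.967) = 3.10 + (-2.9690)·0.53745 = 1.5043 g/L.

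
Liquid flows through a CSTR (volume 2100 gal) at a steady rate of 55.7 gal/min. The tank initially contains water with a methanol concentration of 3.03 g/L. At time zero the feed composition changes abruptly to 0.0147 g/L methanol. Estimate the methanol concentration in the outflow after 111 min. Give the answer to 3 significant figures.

0.173 g/L

Species balance on the tank: V dC/dt = Q(C_in − C).
Rewrite as dC/dt + C/τ = C_in/τ, τ = V/Q = 37.702 min.
Solution: C(t) = C_in + (C₀ − C_in) e^(−t/τ).
C(111) = 0.0147 + (3.03 − 0.0147)·e^(−111/37.702) = 0.0147 + (3.0153)·0.052647 = 0.17345 g/L.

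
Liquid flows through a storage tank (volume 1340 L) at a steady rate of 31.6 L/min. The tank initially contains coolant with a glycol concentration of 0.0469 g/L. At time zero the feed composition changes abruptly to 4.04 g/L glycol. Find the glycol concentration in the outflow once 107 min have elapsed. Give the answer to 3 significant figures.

3.72 g/L

Unsteady species balance (constant V, well mixed): V dC/dt = Q(C_in − C).
Rewrite as dC/dt + C/τ = C_in/τ, τ = V/Q = 42.405 min.
Solution: C(t) = C_in + (C₀ − C_in) e^(−t/τ).
C(107) = 4.04 + (0.0469 − 4.04)·e^(−107/42.405) = 4.04 + (-3.9931)·0.080196 = 3.7198 g/L.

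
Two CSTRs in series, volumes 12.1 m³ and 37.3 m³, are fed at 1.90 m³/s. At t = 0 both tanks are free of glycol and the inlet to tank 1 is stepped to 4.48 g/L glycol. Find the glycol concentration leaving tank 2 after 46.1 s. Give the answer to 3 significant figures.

3.85 g/L

Species balance on tank i: dCᵢ/dt = (Cᵢ₋₁ − Cᵢ)/τᵢ with τᵢ = Vᵢ/Q.
τ₁ = 12.1/1.90 = 6.3684 s; τ₂ = 37.3/1.90 = 19.632 s.
Tank 1: C₁ = C_in(1 − e^(−t/τ₁)). Tank 2 (τ₁ ≠ τ₂): C₂ = C_in[1 − (τ₁ e^(−t/τ₁) − τ₂ e^(−t/τ₂))/(τ₁ − τ₂)].
At t = 46.1: e^(−t/τ₁) = 0.00071814, e^(−t/τ₂) = 0.095536.
C₂ = 4.48·[1 − (6.3684·0.00071814 − 19.632·0.095536)/(-13.263)] = 4.48·0.85894 = 3.8480 g/L.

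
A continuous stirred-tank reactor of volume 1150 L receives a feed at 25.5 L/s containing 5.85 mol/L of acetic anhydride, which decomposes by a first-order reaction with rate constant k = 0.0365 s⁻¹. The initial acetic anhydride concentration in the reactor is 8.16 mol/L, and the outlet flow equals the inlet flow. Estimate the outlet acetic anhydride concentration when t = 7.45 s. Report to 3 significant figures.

6.05 mol/L

V dC/dt = Q(C_in − C) − k V C.
dC/dt = (Q/V) C_in − (Q/V + k) C; effective rate a = Q/V + k = 0.022174 + 0.0365 = 0.058674 s⁻¹.
C_ss = Q C_in/(Q + kV) = 2.2108 mol/L; C(t) = C_ss + (C₀ − C_ss) e^(−a t).
C(7.45) = 2.2108 + (5.9492)·e^(−0.058674·7.45) = 2.2108 + (5.9492)·0.64589 = 6.0534 mol/L.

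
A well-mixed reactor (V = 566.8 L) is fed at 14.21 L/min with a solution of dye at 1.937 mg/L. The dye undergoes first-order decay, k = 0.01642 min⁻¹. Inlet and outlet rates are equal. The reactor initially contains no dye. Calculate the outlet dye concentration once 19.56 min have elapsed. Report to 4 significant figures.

0.6506 mg/L

Accumulation = in − out − consumed: V dC/dt = Q C_in − Q C − k V C.
dC/dt = (Q/V) C_in − (Q/V + k) C; effective rate a = Q/V + k = 0.0250706 + 0.01642 = 0.0414906 min⁻¹.
C_ss = Q C_in/(Q + kV) = 1.17043 mg/L; C(t) = C_ss + (C₀ − C_ss) e^(−a t).
C(19.56) = 1.17043 + (-1.17043)·e^(−0.0414906·19.56) = 1.17043 + (-1.17043)·0.444167 = 0.650563 mg/L.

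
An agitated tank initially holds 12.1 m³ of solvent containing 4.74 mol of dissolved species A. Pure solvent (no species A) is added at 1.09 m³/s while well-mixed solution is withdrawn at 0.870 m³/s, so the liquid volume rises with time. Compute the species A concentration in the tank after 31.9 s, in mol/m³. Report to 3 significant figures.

Total volume: dV/dt = Q_in − Q_out = 0.22000 m³/s, so V(t) = 12.1 + 0.22000 t and V(31.9) = 19.118 m³.
Solute balance: dm/dt = 0 − Q_out C = −Q_out m/V(t).
dm/m = −Q_out dt/(V₀ + 0.22000 t); integrating gives ln(m/m₀) = −(Q_out/(Q_in−Q_out)) ln(V/V₀).
m = m₀ (V₀/V)^(Q_out/(Q_in−Q_out)) = 4.74 × (12.1/19.118)^(3.9545) = 0.77657 mol.
C = m/V = 0.77657/19.118 = 0.040620 mol/m³.

0.0406 mol/m³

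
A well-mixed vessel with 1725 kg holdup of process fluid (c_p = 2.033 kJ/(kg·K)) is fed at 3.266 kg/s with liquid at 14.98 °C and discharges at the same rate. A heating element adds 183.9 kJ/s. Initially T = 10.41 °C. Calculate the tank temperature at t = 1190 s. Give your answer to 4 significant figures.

39.29 °C

Energy balance: M c_p dT/dt = ṁ c_p (T_in − T) + 183.9.
τ = M/ṁ = 528.169 s; T_ss = T_in + Q̇/(ṁ c_p) = 14.98 + 183.9/(3.266·2.033) = 42.6767 °C.
T approaches T_ss exponentially: T(t) = T_ss + (T₀ − T_ss) e^(−t/τ).
T(1190) = 42.6767 + (-32.2667)·e^(−1190/528.169) = 42.6767 + (-32.2667)·0.105076 = 39.2862 °C.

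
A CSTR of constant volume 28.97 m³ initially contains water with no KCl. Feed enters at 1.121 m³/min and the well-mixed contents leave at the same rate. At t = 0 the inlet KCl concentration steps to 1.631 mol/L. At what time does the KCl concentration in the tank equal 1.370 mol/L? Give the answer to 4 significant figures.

Mass balance on the solute (V constant): V dC/dt = Q(C_in − C), so τ = V/Q = 25.8430 min.
C(t) = C_in + (C₀ − C_in) e^(−t/τ). Set C = 1.370 and solve for t:
e^(−t/τ) = (C − C_in)/(C₀ − C_in) = (1.370 − 1.631)/(0 − 1.631) = 0.160025
t = −τ ln(…) = 25.8430 × 1.83243 = 47.3554 min.

47.36 min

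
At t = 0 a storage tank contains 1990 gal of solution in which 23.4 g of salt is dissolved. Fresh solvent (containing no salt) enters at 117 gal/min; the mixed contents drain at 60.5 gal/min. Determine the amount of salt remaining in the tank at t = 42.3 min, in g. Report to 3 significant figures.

Let m(t) be the amount of salt. Volume: V(t) = V₀ + (Q_in − Q_out) t = 1990 + 56.500 t; V(42.3) = 4379.9 gal.
Species balance (pure solvent in): dm/dt = −Q_out · m/V(t).
dm/m = −Q_out dt/(V₀ + 56.500 t); integrating gives ln(m/m₀) = −(Q_out/(Q_in−Q_out)) ln(V/V₀).
m = m₀ (V₀/V)^(Q_out/(Q_in−Q_out)) = 23.4 × (1990/4379.9)^(1.0708) = 10.054 g.

10.1 g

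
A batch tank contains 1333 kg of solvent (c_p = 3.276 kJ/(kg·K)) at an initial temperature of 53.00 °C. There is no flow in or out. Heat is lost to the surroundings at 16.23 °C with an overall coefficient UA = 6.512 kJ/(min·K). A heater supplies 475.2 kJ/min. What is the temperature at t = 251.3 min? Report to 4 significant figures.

Lumped-capacitance energy balance: M c_p dT/dt = UA(T_amb − T) + Q̇.
dT/dt = (T_ss − T)/τ with T_ss = T_amb + Q̇/UA = 16.23 + 475.2/6.512 = 89.2030 °C, τ = M c_p/UA = 1333·3.276/6.512 = 670.594 min.
Integrating: T(t) = T_ss + (T₀ − T_ss) e^(−t/τ).
T(251.3) = 89.2030 + (-36.2030)·0.687466 = 64.3146 °C.

64.31 °C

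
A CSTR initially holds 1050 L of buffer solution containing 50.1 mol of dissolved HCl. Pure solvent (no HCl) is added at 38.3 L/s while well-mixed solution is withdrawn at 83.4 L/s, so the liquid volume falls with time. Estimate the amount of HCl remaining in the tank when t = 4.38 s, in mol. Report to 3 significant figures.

34.1 mol

Total volume: dV/dt = Q_in − Q_out = -45.100 L/s, so V(t) = 1050 − 45.100 t and V(4.38) = 852.46 L.
No HCl enters, so dm/dt = −Q_out · (m/V).
dm/m = −Q_out dt/(V₀ − 45.100 t); integrating gives ln(m/m₀) = −(Q_out/(Q_in−Q_out)) ln(V/V₀).
m = m₀ (V₀/V)^(Q_out/(Q_in−Q_out)) = 50.1 × (1050/852.46)^(-1.8492) = 34.077 mol.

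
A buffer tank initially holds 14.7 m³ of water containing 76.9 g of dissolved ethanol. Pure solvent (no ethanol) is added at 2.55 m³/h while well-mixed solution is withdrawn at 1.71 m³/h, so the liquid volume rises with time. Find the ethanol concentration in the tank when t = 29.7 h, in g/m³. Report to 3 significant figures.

Let m(t) be the amount of ethanol. Volume: V(t) = V₀ + (Q_in − Q_out) t = 14.7 + 0.84000 t; V(29.7) = 39.648 m³.
Species balance (pure solvent in): dm/dt = −Q_out · m/V(t).
Separate: dm/m = −Q_out dt/V(t) ⇒ ln(m/m₀) = −(Q_out/(Q_in−Q_out)) ln(V/V₀).
m = m₀ (V₀/V)^(Q_out/(Q_in−Q_out)) = 76.9 × (14.7/39.648)^(2.0357) = 10.203 g.
C = m/V = 10.203/39.648 = 0.25734 g/m³.

0.257 g/m³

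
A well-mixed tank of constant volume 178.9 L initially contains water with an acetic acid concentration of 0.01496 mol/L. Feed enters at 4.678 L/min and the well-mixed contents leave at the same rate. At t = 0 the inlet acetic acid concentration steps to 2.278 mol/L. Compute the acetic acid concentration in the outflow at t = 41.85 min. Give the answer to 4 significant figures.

1.520 mol/L

Transient balance on the dissolved component: V dC/dt = Q(C_in − C).
So dC/dt = (C_in − C)/τ with τ = V/Q = 178.9/4.678 = 38.2428 min.
Solution: C(t) = C_in + (C₀ − C_in) e^(−t/τ).
C(41.85) = 2.278 + (0.01496 − 2.278)·e^(−41.85/38.2428) = 2.278 + (-2.26304)·0.334766 = 1.52041 mol/L.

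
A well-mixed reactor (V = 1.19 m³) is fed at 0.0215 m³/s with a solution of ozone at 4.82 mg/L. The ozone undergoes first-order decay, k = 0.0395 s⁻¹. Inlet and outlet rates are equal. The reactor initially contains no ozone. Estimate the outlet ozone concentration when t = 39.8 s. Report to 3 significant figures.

1.36 mg/L

Accumulation = in − out − consumed: V dC/dt = Q C_in − Q C − k V C.
This is linear with rate a = Q/V + k = 0.057567 s⁻¹.
C_ss = Q C_in/(Q + kV) = 1.5127 mg/L; C(t) = C_ss + (C₀ − C_ss) e^(−a t).
C(39.8) = 1.5127 + (-1.5127)·e^(−0.057567·39.8) = 1.5127 + (-1.5127)·0.10115 = 1.3597 mg/L.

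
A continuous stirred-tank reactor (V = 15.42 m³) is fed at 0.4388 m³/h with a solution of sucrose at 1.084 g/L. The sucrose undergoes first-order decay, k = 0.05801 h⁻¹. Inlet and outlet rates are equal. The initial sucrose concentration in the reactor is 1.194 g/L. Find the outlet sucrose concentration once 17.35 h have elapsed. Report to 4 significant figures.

V dC/dt = Q(C_in − C) − k V C.
dC/dt = (Q/V) C_in − (Q/V + k) C; effective rate a = Q/V + k = 0.0284565 + 0.05801 = 0.0864665 h⁻¹.
C_ss = Q C_in/(Q + kV) = 0.356750 g/L; C(t) = C_ss + (C₀ − C_ss) e^(−a t).
C(17.35) = 0.356750 + (0.837250)·e^(−0.0864665·17.35) = 0.356750 + (0.837250)·0.223087 = 0.543529 g/L.

0.5435 g/L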